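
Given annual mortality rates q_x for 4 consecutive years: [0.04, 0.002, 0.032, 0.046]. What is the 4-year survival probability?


p_k = 1 - q_k for each year
Survival = product of (1 - q_k)
= 0.96 * 0.998 * 0.968 * 0.954
= 0.8848


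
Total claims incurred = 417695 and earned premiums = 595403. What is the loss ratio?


Loss ratio = claims / premiums
= 417695 / 595403
= 0.7015


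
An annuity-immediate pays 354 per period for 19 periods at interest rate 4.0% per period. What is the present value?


PV = PMT * (1 - (1+i)^(-n)) / i
= 354 * (1 - (1+0.04)^(-19)) / 0.04
= 354 * (1 - 0.474642) / 0.04
= 354 * 13.133939
= 4649.4145


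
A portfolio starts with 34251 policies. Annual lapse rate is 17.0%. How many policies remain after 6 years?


remaining = initial * (1 - lapse)^years
= 34251 * (1 - 0.17)^6
= 34251 * 0.32694
= 11198.0347


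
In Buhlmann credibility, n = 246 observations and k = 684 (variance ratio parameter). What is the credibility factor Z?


Z = n / (n + k)
= 246 / (246 + 684)
= 246 / 930
= 0.2645


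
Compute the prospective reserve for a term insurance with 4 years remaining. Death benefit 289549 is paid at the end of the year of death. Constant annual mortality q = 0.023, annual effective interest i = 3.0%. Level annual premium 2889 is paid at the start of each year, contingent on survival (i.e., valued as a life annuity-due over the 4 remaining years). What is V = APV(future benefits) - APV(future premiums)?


v = 1/(1+i) = 0.970874
APV(future benefits) per unit = sum_{k=0}^{3} k_p_x * q * v^(k+1) = 0.08266
APV(future benefits) = 289549 * 0.08266 = 23934.0328
Life annuity-due factor ä_{x:4} = sum_{k=0}^{3} k_p_x * v^k = 3.701717
APV(future premiums) = 2889 * 3.701717 = 10694.2601
V = 23934.0328 - 10694.2601
= 13239.7727


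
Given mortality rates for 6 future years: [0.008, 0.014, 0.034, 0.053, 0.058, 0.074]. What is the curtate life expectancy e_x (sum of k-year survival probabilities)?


e_x = sum_{k=1}^{n} k_p_x
k_p_x values:
  1_p_x = 0.992
  2_p_x = 0.978112
  3_p_x = 0.944856
  4_p_x = 0.894779
  5_p_x = 0.842882
  6_p_x = 0.780508
e_x = 5.4331


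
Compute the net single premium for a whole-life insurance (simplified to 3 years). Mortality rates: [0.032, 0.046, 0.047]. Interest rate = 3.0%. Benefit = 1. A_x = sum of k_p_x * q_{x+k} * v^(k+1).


v = 0.970874
Year 0: k_p_x=1.0, q=0.032, term=0.031068
Year 1: k_p_x=0.968, q=0.046, term=0.041972
Year 2: k_p_x=0.923472, q=0.047, term=0.03972
A_x = 0.1128


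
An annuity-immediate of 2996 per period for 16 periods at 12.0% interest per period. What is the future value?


FV = PMT * ((1+i)^n - 1) / i
= 2996 * ((1.12)^16 - 1) / 0.12
= 2996 * (6.130394 - 1) / 0.12
= 128088.8281


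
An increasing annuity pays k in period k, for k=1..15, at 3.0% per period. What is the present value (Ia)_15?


(Ia)_n = sum_{k=1}^{n} k * v^k, v = 1/(1+i)
v = 0.970874
Sum computed term by term:
(Ia)_15 = 88.9381


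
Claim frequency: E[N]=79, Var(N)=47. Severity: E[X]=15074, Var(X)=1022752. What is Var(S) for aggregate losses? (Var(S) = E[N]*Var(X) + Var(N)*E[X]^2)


Var(S) = E[N]*Var(X) + Var(N)*E[X]^2
= 79*1022752 + 47*15074^2
= 80797408 + 10679597372
= 1.0760e+10


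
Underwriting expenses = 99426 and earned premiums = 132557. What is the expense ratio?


Expense ratio = expenses / premiums
= 99426 / 132557
= 0.7501


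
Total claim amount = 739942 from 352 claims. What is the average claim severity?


severity = total / number
= 739942 / 352
= 2102.108


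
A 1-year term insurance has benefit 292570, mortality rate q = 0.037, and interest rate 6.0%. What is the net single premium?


NSP = benefit * q * v
v = 1/(1+i) = 0.943396
NSP = 292570 * 0.037 * 0.943396
= 10212.3491


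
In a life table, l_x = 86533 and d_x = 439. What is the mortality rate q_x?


q_x = d_x / l_x
= 439 / 86533
= 0.0051


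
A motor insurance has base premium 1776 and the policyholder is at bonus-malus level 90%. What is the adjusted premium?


adjusted = base * BM_level / 100
= 1776 * 90 / 100
= 1776 * 0.9
= 1598.4


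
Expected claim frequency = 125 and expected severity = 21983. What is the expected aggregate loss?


E[S] = E[N] * E[X]
= 125 * 21983
= 2.7479e+06


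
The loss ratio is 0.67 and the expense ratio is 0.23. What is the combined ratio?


Combined ratio = loss ratio + expense ratio
= 0.67 + 0.23
= 0.9


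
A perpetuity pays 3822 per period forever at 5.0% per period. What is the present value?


PV = PMT / i
= 3822 / 0.05
= 76440.0


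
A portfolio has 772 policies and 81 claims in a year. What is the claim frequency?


frequency = claims / policies
= 81 / 772
= 0.1049


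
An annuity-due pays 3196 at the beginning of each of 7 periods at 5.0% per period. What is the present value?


PV_due = PMT * (1-(1+i)^(-n))/i * (1+i)
PV_immediate = 18493.2494
PV_due = 18493.2494 * 1.05
= 19417.9118


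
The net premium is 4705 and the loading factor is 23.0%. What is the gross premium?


Gross = net * (1 + loading)
= 4705 * (1 + 0.23)
= 4705 * 1.23
= 5787.15


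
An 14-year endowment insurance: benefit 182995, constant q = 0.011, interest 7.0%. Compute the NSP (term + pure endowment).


Term component = 16596.0777
Pure endowment = 14_p_x * v^14 * benefit = 0.856541 * 0.387817 * 182995 = 60787.519
NSP = 77383.5967


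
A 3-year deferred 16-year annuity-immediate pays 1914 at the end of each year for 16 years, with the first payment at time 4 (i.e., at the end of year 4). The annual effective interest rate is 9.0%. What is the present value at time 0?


PV at time 3 of the 16-year annuity-immediate:
a_n = 1914 * (1-(1+0.09)^(-16))/0.09 = 15910.2364
Discount back 3 years to time 0:
PV = 15910.2364 * (1+0.09)^(-3)
= 15910.2364 * 0.772183
= 12285.6217


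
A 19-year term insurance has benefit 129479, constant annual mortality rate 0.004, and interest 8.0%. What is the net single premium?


NSP = benefit * sum_{k=0}^{n-1} k_p_x * q * v^(k+1)
With constant q=0.004, v=0.925926
Sum = 0.037394
NSP = 129479 * 0.037394
= 4841.7638


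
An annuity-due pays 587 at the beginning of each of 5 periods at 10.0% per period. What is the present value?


PV_due = PMT * (1-(1+i)^(-n))/i * (1+i)
PV_immediate = 2225.1918
PV_due = 2225.1918 * 1.1
= 2447.711


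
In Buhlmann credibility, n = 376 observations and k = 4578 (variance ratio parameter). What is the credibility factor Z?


Z = n / (n + k)
= 376 / (376 + 4578)
= 376 / 4954
= 0.0759


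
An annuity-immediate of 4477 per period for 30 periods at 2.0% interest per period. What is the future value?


FV = PMT * ((1+i)^n - 1) / i
= 4477 * ((1.02)^30 - 1) / 0.02
= 4477 * (1.811362 - 1) / 0.02
= 181623.2906


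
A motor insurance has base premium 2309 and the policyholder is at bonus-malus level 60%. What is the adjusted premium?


adjusted = base * BM_level / 100
= 2309 * 60 / 100
= 2309 * 0.6
= 1385.4


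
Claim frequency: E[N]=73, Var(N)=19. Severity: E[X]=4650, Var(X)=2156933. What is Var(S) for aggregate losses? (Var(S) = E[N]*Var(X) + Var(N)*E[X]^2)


Var(S) = E[N]*Var(X) + Var(N)*E[X]^2
= 73*2156933 + 19*4650^2
= 157456109 + 410827500
= 5.6828e+08


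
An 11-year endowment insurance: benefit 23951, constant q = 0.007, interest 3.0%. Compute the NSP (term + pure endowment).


Term component = 1501.2033
Pure endowment = 11_p_x * v^11 * benefit = 0.925639 * 0.722421 * 23951 = 16016.0683
NSP = 17517.2716


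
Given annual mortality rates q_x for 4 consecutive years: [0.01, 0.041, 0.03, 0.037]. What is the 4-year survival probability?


p_k = 1 - q_k for each year
Survival = product of (1 - q_k)
= 0.99 * 0.959 * 0.97 * 0.963
= 0.8869


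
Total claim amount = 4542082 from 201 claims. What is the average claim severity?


severity = total / number
= 4542082 / 201
= 22597.4229


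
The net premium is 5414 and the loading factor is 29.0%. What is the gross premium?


Gross = net * (1 + loading)
= 5414 * (1 + 0.29)
= 5414 * 1.29
= 6984.06


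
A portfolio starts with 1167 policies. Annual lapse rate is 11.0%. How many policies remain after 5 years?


remaining = initial * (1 - lapse)^years
= 1167 * (1 - 0.11)^5
= 1167 * 0.558406
= 651.6597


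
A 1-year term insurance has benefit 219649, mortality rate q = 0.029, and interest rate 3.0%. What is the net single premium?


NSP = benefit * q * v
v = 1/(1+i) = 0.970874
NSP = 219649 * 0.029 * 0.970874
= 6184.2922


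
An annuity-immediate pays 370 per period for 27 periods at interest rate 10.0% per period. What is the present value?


PV = PMT * (1 - (1+i)^(-n)) / i
= 370 * (1 - (1+0.1)^(-27)) / 0.1
= 370 * (1 - 0.076278) / 0.1
= 370 * 9.237223
= 3417.7726


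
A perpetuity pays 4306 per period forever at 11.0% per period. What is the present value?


PV = PMT / i
= 4306 / 0.11
= 39145.4545


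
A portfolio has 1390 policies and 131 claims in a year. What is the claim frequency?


frequency = claims / policies
= 131 / 1390
= 0.0942


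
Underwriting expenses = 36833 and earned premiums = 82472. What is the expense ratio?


Expense ratio = expenses / premiums
= 36833 / 82472
= 0.4466


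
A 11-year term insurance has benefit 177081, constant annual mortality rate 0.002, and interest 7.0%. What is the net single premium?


NSP = benefit * sum_{k=0}^{n-1} k_p_x * q * v^(k+1)
With constant q=0.002, v=0.934579
Sum = 0.014868
NSP = 177081 * 0.014868
= 2632.8765


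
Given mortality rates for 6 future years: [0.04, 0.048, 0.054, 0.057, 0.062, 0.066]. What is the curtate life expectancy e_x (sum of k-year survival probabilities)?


e_x = sum_{k=1}^{n} k_p_x
k_p_x values:
  1_p_x = 0.96
  2_p_x = 0.91392
  3_p_x = 0.864568
  4_p_x = 0.815288
  5_p_x = 0.76474
  6_p_x = 0.714267
e_x = 5.0328


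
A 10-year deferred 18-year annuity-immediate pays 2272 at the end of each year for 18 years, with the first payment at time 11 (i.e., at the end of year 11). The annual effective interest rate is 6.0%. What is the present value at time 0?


PV at time 10 of the 18-year annuity-immediate:
a_n = 2272 * (1-(1+0.06)^(-18))/0.06 = 24600.3151
Discount back 10 years to time 0:
PV = 24600.3151 * (1+0.06)^(-10)
= 24600.3151 * 0.558395
= 13736.6875


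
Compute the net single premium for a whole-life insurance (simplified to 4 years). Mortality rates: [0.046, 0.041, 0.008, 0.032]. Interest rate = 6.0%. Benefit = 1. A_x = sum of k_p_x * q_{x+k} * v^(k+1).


v = 0.943396
Year 0: k_p_x=1.0, q=0.046, term=0.043396
Year 1: k_p_x=0.954, q=0.041, term=0.034811
Year 2: k_p_x=0.914886, q=0.008, term=0.006145
Year 3: k_p_x=0.907567, q=0.032, term=0.023004
A_x = 0.1074


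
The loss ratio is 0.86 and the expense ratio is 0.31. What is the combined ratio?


Combined ratio = loss ratio + expense ratio
= 0.86 + 0.31
= 1.17


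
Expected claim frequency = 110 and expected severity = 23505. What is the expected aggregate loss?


E[S] = E[N] * E[X]
= 110 * 23505
= 2.5856e+06


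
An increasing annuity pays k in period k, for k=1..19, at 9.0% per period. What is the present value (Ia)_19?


(Ia)_n = sum_{k=1}^{n} k * v^k, v = 1/(1+i)
v = 0.917431
Sum computed term by term:
(Ia)_19 = 67.3369


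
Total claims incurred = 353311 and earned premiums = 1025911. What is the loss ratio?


Loss ratio = claims / premiums
= 353311 / 1025911
= 0.3444


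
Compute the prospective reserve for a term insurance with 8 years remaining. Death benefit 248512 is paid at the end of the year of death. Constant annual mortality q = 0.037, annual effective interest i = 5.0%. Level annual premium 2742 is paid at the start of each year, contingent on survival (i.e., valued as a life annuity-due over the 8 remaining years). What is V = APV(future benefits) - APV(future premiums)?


v = 1/(1+i) = 0.952381
APV(future benefits) per unit = sum_{k=0}^{7} k_p_x * q * v^(k+1) = 0.212386
APV(future benefits) = 248512 * 0.212386 = 52780.476
Life annuity-due factor ä_{x:8} = sum_{k=0}^{7} k_p_x * v^k = 6.027171
APV(future premiums) = 2742 * 6.027171 = 16526.5029
V = 52780.476 - 16526.5029
= 36253.9731


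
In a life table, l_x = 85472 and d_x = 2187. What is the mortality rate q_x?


q_x = d_x / l_x
= 2187 / 85472
= 0.0256


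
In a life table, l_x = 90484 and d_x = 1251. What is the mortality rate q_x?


q_x = d_x / l_x
= 1251 / 90484
= 0.0138


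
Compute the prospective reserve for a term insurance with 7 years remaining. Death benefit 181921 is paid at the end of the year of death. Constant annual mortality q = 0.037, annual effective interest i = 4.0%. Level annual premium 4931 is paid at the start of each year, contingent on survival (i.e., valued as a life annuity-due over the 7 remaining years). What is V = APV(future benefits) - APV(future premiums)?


v = 1/(1+i) = 0.961538
APV(future benefits) per unit = sum_{k=0}^{6} k_p_x * q * v^(k+1) = 0.200065
APV(future benefits) = 181921 * 0.200065 = 36396.1129
Life annuity-due factor ä_{x:7} = sum_{k=0}^{6} k_p_x * v^k = 5.623462
APV(future premiums) = 4931 * 5.623462 = 27729.2923
V = 36396.1129 - 27729.2923
= 8666.8205


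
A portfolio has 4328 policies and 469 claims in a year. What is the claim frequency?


frequency = claims / policies
= 469 / 4328
= 0.1084


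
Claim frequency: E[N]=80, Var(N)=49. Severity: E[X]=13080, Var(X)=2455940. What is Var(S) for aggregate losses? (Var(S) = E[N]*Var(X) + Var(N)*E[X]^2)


Var(S) = E[N]*Var(X) + Var(N)*E[X]^2
= 80*2455940 + 49*13080^2
= 196475200 + 8383233600
= 8.5797e+09


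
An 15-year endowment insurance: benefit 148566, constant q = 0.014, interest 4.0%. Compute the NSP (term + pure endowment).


Term component = 21206.7016
Pure endowment = 15_p_x * v^15 * benefit = 0.809382 * 0.555265 * 148566 = 66768.7222
NSP = 87975.4239


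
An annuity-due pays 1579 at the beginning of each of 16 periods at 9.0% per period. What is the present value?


PV_due = PMT * (1-(1+i)^(-n))/i * (1+i)
PV_immediate = 13125.5294
PV_due = 13125.5294 * 1.09
= 14306.827


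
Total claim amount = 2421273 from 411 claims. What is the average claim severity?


severity = total / number
= 2421273 / 411
= 5891.1752


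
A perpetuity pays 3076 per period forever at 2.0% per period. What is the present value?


PV = PMT / i
= 3076 / 0.02
= 153800.0


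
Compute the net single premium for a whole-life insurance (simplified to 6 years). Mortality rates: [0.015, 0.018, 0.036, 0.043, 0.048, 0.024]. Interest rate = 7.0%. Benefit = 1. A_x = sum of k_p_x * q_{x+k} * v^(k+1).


v = 0.934579
Year 0: k_p_x=1.0, q=0.015, term=0.014019
Year 1: k_p_x=0.985, q=0.018, term=0.015486
Year 2: k_p_x=0.96727, q=0.036, term=0.028425
Year 3: k_p_x=0.932448, q=0.043, term=0.030588
Year 4: k_p_x=0.892353, q=0.048, term=0.030539
Year 5: k_p_x=0.84952, q=0.024, term=0.013586
A_x = 0.1326


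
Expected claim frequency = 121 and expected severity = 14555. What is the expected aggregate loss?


E[S] = E[N] * E[X]
= 121 * 14555
= 1.7612e+06


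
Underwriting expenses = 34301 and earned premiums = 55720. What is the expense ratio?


Expense ratio = expenses / premiums
= 34301 / 55720
= 0.6156


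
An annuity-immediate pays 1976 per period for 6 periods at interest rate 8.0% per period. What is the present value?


PV = PMT * (1 - (1+i)^(-n)) / i
= 1976 * (1 - (1+0.08)^(-6)) / 0.08
= 1976 * (1 - 0.63017) / 0.08
= 1976 * 4.62288
= 9134.8102


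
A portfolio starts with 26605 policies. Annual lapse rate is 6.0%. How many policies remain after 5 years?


remaining = initial * (1 - lapse)^years
= 26605 * (1 - 0.06)^5
= 26605 * 0.733904
= 19525.5165


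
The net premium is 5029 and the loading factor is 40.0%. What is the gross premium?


Gross = net * (1 + loading)
= 5029 * (1 + 0.4)
= 5029 * 1.4
= 7040.6


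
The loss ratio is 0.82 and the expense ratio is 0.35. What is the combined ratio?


Combined ratio = loss ratio + expense ratio
= 0.82 + 0.35
= 1.17


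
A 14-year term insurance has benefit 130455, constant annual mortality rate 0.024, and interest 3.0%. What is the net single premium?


NSP = benefit * sum_{k=0}^{n-1} k_p_x * q * v^(k+1)
With constant q=0.024, v=0.970874
Sum = 0.235325
NSP = 130455 * 0.235325
= 30699.3626


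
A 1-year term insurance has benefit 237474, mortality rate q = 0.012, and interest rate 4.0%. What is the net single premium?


NSP = benefit * q * v
v = 1/(1+i) = 0.961538
NSP = 237474 * 0.012 * 0.961538
= 2740.0846


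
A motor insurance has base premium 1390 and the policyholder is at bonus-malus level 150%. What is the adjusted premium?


adjusted = base * BM_level / 100
= 1390 * 150 / 100
= 1390 * 1.5
= 2085.0


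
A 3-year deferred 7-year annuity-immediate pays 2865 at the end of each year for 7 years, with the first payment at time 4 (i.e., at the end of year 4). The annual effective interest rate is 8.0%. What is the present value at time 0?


PV at time 3 of the 7-year annuity-immediate:
a_n = 2865 * (1-(1+0.08)^(-7))/0.08 = 14916.2502
Discount back 3 years to time 0:
PV = 14916.2502 * (1+0.08)^(-3)
= 14916.2502 * 0.793832
= 11841.0003


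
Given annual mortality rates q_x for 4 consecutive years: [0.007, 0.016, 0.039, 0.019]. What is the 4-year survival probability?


p_k = 1 - q_k for each year
Survival = product of (1 - q_k)
= 0.993 * 0.984 * 0.961 * 0.981
= 0.9212


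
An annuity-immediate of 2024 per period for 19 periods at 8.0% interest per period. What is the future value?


FV = PMT * ((1+i)^n - 1) / i
= 2024 * ((1.08)^19 - 1) / 0.08
= 2024 * (4.315701 - 1) / 0.08
= 83887.2368


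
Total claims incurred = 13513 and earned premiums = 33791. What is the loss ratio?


Loss ratio = claims / premiums
= 13513 / 33791
= 0.3999


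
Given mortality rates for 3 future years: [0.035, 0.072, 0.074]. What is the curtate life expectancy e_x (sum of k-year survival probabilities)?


e_x = sum_{k=1}^{n} k_p_x
k_p_x values:
  1_p_x = 0.965
  2_p_x = 0.89552
  3_p_x = 0.829252
e_x = 2.6898


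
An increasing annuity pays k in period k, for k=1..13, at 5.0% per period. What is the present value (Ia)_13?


(Ia)_n = sum_{k=1}^{n} k * v^k, v = 1/(1+i)
v = 0.952381
Sum computed term by term:
(Ia)_13 = 59.3815


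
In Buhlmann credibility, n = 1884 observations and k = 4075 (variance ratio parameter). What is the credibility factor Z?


Z = n / (n + k)
= 1884 / (1884 + 4075)
= 1884 / 5959
= 0.3162


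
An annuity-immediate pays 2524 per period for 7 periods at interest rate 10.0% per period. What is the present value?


PV = PMT * (1 - (1+i)^(-n)) / i
= 2524 * (1 - (1+0.1)^(-7)) / 0.1
= 2524 * (1 - 0.513158) / 0.1
= 2524 * 4.868419
= 12287.8891


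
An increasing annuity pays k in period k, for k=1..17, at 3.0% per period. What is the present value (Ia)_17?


(Ia)_n = sum_{k=1}^{n} k * v^k, v = 1/(1+i)
v = 0.970874
Sum computed term by term:
(Ia)_17 = 109.1941


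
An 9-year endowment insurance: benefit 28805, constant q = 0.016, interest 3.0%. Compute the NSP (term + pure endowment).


Term component = 3377.8641
Pure endowment = 9_p_x * v^9 * benefit = 0.86488 * 0.766417 * 28805 = 19093.6406
NSP = 22471.5047


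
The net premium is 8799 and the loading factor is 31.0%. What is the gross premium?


Gross = net * (1 + loading)
= 8799 * (1 + 0.31)
= 8799 * 1.31
= 11526.69


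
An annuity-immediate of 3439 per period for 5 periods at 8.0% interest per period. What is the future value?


FV = PMT * ((1+i)^n - 1) / i
= 3439 * ((1.08)^5 - 1) / 0.08
= 3439 * (1.469328 - 1) / 0.08
= 20175.2407


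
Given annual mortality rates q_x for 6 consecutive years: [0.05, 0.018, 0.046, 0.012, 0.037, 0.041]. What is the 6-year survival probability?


p_k = 1 - q_k for each year
Survival = product of (1 - q_k)
= 0.95 * 0.982 * 0.954 * 0.988 * 0.963 * 0.959
= 0.8121


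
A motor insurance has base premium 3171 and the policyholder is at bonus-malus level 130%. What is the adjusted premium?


adjusted = base * BM_level / 100
= 3171 * 130 / 100
= 3171 * 1.3
= 4122.3


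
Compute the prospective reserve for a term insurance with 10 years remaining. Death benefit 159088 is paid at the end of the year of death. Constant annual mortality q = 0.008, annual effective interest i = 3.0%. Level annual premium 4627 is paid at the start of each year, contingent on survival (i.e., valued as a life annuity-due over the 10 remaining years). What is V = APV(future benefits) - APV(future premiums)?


v = 1/(1+i) = 0.970874
APV(future benefits) per unit = sum_{k=0}^{9} k_p_x * q * v^(k+1) = 0.065965
APV(future benefits) = 159088 * 0.065965 = 10494.3049
Life annuity-due factor ä_{x:10} = sum_{k=0}^{9} k_p_x * v^k = 8.493046
APV(future premiums) = 4627 * 8.493046 = 39297.3255
V = 10494.3049 - 39297.3255
= -28803.0206


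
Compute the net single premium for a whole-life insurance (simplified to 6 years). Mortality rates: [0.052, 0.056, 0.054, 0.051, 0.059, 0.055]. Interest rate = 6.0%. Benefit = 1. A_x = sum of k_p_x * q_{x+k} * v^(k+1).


v = 0.943396
Year 0: k_p_x=1.0, q=0.052, term=0.049057
Year 1: k_p_x=0.948, q=0.056, term=0.047248
Year 2: k_p_x=0.894912, q=0.054, term=0.040575
Year 3: k_p_x=0.846587, q=0.051, term=0.034199
Year 4: k_p_x=0.803411, q=0.059, term=0.035421
Year 5: k_p_x=0.75601, q=0.055, term=0.029313
A_x = 0.2358


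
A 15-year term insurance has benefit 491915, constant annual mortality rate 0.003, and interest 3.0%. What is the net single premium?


NSP = benefit * sum_{k=0}^{n-1} k_p_x * q * v^(k+1)
With constant q=0.003, v=0.970874
Sum = 0.035129
NSP = 491915 * 0.035129
= 17280.6652


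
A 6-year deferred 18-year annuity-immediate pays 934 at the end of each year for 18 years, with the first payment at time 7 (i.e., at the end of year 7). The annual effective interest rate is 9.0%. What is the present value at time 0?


PV at time 6 of the 18-year annuity-immediate:
a_n = 934 * (1-(1+0.09)^(-18))/0.09 = 8177.7539
Discount back 6 years to time 0:
PV = 8177.7539 * (1+0.09)^(-6)
= 8177.7539 * 0.596267
= 4876.1274


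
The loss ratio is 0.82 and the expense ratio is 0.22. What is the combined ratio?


Combined ratio = loss ratio + expense ratio
= 0.82 + 0.22
= 1.04


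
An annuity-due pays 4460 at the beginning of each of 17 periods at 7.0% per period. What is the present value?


PV_due = PMT * (1-(1+i)^(-n))/i * (1+i)
PV_immediate = 43543.9746
PV_due = 43543.9746 * 1.07
= 46592.0528


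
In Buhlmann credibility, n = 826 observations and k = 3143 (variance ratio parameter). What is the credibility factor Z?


Z = n / (n + k)
= 826 / (826 + 3143)
= 826 / 3969
= 0.2081


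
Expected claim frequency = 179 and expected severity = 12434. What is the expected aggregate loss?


E[S] = E[N] * E[X]
= 179 * 12434
= 2.2257e+06


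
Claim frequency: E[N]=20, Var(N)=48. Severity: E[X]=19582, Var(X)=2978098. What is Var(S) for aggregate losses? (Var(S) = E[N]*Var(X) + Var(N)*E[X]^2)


Var(S) = E[N]*Var(X) + Var(N)*E[X]^2
= 20*2978098 + 48*19582^2
= 59561960 + 18405826752
= 1.8465e+10


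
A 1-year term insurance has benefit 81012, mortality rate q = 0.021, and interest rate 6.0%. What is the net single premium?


NSP = benefit * q * v
v = 1/(1+i) = 0.943396
NSP = 81012 * 0.021 * 0.943396
= 1604.9547


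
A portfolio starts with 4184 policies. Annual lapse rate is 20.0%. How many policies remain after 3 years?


remaining = initial * (1 - lapse)^years
= 4184 * (1 - 0.2)^3
= 4184 * 0.512
= 2142.208


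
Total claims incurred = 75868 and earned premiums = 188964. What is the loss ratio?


Loss ratio = claims / premiums
= 75868 / 188964
= 0.4015


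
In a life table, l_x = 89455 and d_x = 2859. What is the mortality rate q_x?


q_x = d_x / l_x
= 2859 / 89455
= 0.032


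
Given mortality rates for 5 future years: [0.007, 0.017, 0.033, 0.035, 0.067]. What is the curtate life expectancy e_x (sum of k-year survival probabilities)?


e_x = sum_{k=1}^{n} k_p_x
k_p_x values:
  1_p_x = 0.993
  2_p_x = 0.976119
  3_p_x = 0.943907
  4_p_x = 0.91087
  5_p_x = 0.849842
e_x = 4.6737


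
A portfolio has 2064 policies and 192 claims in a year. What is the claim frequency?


frequency = claims / policies
= 192 / 2064
= 0.093


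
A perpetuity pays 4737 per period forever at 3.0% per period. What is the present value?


PV = PMT / i
= 4737 / 0.03
= 157900.0


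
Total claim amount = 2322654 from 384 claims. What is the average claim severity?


severity = total / number
= 2322654 / 384
= 6048.5781


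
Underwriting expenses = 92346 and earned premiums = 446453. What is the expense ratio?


Expense ratio = expenses / premiums
= 92346 / 446453
= 0.2068


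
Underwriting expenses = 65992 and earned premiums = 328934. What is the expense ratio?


Expense ratio = expenses / premiums
= 65992 / 328934
= 0.2006


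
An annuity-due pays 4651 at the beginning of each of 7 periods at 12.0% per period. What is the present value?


PV_due = PMT * (1-(1+i)^(-n))/i * (1+i)
PV_immediate = 21226.0317
PV_due = 21226.0317 * 1.12
= 23773.1555


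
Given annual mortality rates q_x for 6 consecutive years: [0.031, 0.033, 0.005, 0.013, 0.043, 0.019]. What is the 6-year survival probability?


p_k = 1 - q_k for each year
Survival = product of (1 - q_k)
= 0.969 * 0.967 * 0.995 * 0.987 * 0.957 * 0.981
= 0.8639


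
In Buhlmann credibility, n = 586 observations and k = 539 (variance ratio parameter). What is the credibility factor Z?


Z = n / (n + k)
= 586 / (586 + 539)
= 586 / 1125
= 0.5209


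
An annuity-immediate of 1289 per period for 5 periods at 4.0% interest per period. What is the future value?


FV = PMT * ((1+i)^n - 1) / i
= 1289 * ((1.04)^5 - 1) / 0.04
= 1289 * (1.216653 - 1) / 0.04
= 6981.6398


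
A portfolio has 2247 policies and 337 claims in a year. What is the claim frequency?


frequency = claims / policies
= 337 / 2247
= 0.15


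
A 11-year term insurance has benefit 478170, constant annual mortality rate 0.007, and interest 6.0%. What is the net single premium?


NSP = benefit * sum_{k=0}^{n-1} k_p_x * q * v^(k+1)
With constant q=0.007, v=0.943396
Sum = 0.053533
NSP = 478170 * 0.053533
= 25597.7515


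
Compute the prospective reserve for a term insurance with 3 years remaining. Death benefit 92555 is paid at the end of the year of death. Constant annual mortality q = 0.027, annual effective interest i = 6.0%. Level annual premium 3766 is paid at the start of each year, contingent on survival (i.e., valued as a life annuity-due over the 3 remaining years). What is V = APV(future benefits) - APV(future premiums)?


v = 1/(1+i) = 0.943396
APV(future benefits) per unit = sum_{k=0}^{2} k_p_x * q * v^(k+1) = 0.070315
APV(future benefits) = 92555 * 0.070315 = 6507.9934
Life annuity-due factor ä_{x:3} = sum_{k=0}^{2} k_p_x * v^k = 2.76051
APV(future premiums) = 3766 * 2.76051 = 10396.0805
V = 6507.9934 - 10396.0805
= -3888.0871


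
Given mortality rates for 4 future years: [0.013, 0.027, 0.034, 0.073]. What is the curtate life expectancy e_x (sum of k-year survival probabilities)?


e_x = sum_{k=1}^{n} k_p_x
k_p_x values:
  1_p_x = 0.987
  2_p_x = 0.960351
  3_p_x = 0.927699
  4_p_x = 0.859977
e_x = 3.735


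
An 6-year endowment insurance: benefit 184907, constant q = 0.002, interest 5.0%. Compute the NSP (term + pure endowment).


Term component = 1868.233
Pure endowment = 6_p_x * v^6 * benefit = 0.98806 * 0.746215 * 184907 = 136332.9417
NSP = 138201.1747


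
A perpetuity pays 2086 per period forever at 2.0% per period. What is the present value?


PV = PMT / i
= 2086 / 0.02
= 104300.0


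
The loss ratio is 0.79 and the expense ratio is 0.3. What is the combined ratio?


Combined ratio = loss ratio + expense ratio
= 0.79 + 0.3
= 1.09


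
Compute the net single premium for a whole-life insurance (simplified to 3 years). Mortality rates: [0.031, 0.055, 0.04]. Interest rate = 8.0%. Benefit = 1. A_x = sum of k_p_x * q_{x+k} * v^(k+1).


v = 0.925926
Year 0: k_p_x=1.0, q=0.031, term=0.028704
Year 1: k_p_x=0.969, q=0.055, term=0.045692
Year 2: k_p_x=0.915705, q=0.04, term=0.029077
A_x = 0.1035


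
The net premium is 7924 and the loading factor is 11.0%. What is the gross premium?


Gross = net * (1 + loading)
= 7924 * (1 + 0.11)
= 7924 * 1.11
= 8795.64


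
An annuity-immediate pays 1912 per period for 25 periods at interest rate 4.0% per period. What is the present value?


PV = PMT * (1 - (1+i)^(-n)) / i
= 1912 * (1 - (1+0.04)^(-25)) / 0.04
= 1912 * (1 - 0.375117) / 0.04
= 1912 * 15.62208
= 29869.4169


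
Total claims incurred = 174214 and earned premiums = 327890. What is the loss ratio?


Loss ratio = claims / premiums
= 174214 / 327890
= 0.5313


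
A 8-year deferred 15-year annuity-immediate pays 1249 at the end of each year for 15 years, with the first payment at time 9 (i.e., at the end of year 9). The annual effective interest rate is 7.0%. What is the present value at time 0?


PV at time 8 of the 15-year annuity-immediate:
a_n = 1249 * (1-(1+0.07)^(-15))/0.07 = 11375.7846
Discount back 8 years to time 0:
PV = 11375.7846 * (1+0.07)^(-8)
= 11375.7846 * 0.582009
= 6620.8102


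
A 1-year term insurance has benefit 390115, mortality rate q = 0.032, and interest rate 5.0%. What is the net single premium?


NSP = benefit * q * v
v = 1/(1+i) = 0.952381
NSP = 390115 * 0.032 * 0.952381
= 11889.219


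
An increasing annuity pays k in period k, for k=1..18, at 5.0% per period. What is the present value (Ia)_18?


(Ia)_n = sum_{k=1}^{n} k * v^k, v = 1/(1+i)
v = 0.952381
Sum computed term by term:
(Ia)_18 = 95.8939


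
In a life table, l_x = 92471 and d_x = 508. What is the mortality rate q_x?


q_x = d_x / l_x
= 508 / 92471
= 0.0055


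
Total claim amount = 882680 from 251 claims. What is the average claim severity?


severity = total / number
= 882680 / 251
= 3516.6534


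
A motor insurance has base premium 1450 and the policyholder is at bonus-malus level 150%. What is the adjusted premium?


adjusted = base * BM_level / 100
= 1450 * 150 / 100
= 1450 * 1.5
= 2175.0


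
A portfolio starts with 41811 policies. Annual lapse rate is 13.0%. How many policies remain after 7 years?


remaining = initial * (1 - lapse)^years
= 41811 * (1 - 0.13)^7
= 41811 * 0.377255
= 15773.4002


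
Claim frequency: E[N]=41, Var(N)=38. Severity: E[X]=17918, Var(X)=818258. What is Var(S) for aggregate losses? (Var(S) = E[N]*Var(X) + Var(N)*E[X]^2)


Var(S) = E[N]*Var(X) + Var(N)*E[X]^2
= 41*818258 + 38*17918^2
= 33548578 + 12200079512
= 1.2234e+10


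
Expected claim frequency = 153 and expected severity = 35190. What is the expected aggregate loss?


E[S] = E[N] * E[X]
= 153 * 35190
= 5.3841e+06


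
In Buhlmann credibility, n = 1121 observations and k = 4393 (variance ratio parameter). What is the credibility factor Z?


Z = n / (n + k)
= 1121 / (1121 + 4393)
= 1121 / 5514
= 0.2033


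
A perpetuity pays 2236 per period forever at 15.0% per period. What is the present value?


PV = PMT / i
= 2236 / 0.15
= 14906.6667


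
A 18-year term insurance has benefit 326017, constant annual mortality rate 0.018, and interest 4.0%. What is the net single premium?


NSP = benefit * sum_{k=0}^{n-1} k_p_x * q * v^(k+1)
With constant q=0.018, v=0.961538
Sum = 0.199873
NSP = 326017 * 0.199873
= 65162.0252


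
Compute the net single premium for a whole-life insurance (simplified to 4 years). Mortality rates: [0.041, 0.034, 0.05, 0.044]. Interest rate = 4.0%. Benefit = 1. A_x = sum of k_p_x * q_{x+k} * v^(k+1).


v = 0.961538
Year 0: k_p_x=1.0, q=0.041, term=0.039423
Year 1: k_p_x=0.959, q=0.034, term=0.030146
Year 2: k_p_x=0.926394, q=0.05, term=0.041178
Year 3: k_p_x=0.880074, q=0.044, term=0.033101
A_x = 0.1438


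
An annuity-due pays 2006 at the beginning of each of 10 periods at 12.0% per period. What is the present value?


PV_due = PMT * (1-(1+i)^(-n))/i * (1+i)
PV_immediate = 11334.3474
PV_due = 11334.3474 * 1.12
= 12694.4691


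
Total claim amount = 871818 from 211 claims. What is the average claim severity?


severity = total / number
= 871818 / 211
= 4131.8389


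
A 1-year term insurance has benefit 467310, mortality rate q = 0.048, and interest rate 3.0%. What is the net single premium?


NSP = benefit * q * v
v = 1/(1+i) = 0.970874
NSP = 467310 * 0.048 * 0.970874
= 21777.5534


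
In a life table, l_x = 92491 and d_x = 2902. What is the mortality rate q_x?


q_x = d_x / l_x
= 2902 / 92491
= 0.0314


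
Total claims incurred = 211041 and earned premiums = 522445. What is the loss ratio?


Loss ratio = claims / premiums
= 211041 / 522445
= 0.4039


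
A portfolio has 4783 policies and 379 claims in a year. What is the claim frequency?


frequency = claims / policies
= 379 / 4783
= 0.0792


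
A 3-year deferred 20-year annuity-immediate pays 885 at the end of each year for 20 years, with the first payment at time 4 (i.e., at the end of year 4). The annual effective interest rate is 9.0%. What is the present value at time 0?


PV at time 3 of the 20-year annuity-immediate:
a_n = 885 * (1-(1+0.09)^(-20))/0.09 = 8078.7629
Discount back 3 years to time 0:
PV = 8078.7629 * (1+0.09)^(-3)
= 8078.7629 * 0.772183
= 6238.2873


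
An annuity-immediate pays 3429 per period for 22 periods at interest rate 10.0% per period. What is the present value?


PV = PMT * (1 - (1+i)^(-n)) / i
= 3429 * (1 - (1+0.1)^(-22)) / 0.1
= 3429 * (1 - 0.122846) / 0.1
= 3429 * 8.77154
= 30077.6116


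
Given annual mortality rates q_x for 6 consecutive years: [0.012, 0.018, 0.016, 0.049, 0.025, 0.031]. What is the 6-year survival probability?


p_k = 1 - q_k for each year
Survival = product of (1 - q_k)
= 0.988 * 0.982 * 0.984 * 0.951 * 0.975 * 0.969
= 0.8578


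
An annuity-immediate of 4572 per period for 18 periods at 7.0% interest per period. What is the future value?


FV = PMT * ((1+i)^n - 1) / i
= 4572 * ((1.07)^18 - 1) / 0.07
= 4572 * (3.379932 - 1) / 0.07
= 155443.5766


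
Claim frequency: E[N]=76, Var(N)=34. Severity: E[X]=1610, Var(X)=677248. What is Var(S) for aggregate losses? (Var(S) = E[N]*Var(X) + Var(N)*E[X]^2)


Var(S) = E[N]*Var(X) + Var(N)*E[X]^2
= 76*677248 + 34*1610^2
= 51470848 + 88131400
= 1.3960e+08


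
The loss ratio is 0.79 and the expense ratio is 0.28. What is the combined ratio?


Combined ratio = loss ratio + expense ratio
= 0.79 + 0.28
= 1.07


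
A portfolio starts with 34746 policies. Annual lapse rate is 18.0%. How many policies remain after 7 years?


remaining = initial * (1 - lapse)^years
= 34746 * (1 - 0.18)^7
= 34746 * 0.249285
= 8661.673


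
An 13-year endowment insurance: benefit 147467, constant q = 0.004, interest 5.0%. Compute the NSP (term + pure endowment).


Term component = 5424.6351
Pure endowment = 13_p_x * v^13 * benefit = 0.94923 * 0.530321 * 147467 = 74234.4264
NSP = 79659.0614


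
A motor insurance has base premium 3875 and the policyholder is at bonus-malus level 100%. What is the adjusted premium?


adjusted = base * BM_level / 100
= 3875 * 100 / 100
= 3875 * 1.0
= 3875.0


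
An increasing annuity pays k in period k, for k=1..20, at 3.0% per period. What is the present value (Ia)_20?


(Ia)_n = sum_{k=1}^{n} k * v^k, v = 1/(1+i)
v = 0.970874
Sum computed term by term:
(Ia)_20 = 141.6761


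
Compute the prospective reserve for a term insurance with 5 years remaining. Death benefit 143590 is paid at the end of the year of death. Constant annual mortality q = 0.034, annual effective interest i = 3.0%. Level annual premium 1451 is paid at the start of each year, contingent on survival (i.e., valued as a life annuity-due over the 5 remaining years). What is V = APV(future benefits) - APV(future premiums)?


v = 1/(1+i) = 0.970874
APV(future benefits) per unit = sum_{k=0}^{4} k_p_x * q * v^(k+1) = 0.145773
APV(future benefits) = 143590 * 0.145773 = 20931.5475
Life annuity-due factor ä_{x:5} = sum_{k=0}^{4} k_p_x * v^k = 4.416065
APV(future premiums) = 1451 * 4.416065 = 6407.7102
V = 20931.5475 - 6407.7102
= 14523.8373


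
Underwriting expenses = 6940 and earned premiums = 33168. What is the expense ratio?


Expense ratio = expenses / premiums
= 6940 / 33168
= 0.2092


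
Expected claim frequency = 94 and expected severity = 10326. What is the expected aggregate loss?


E[S] = E[N] * E[X]
= 94 * 10326
= 970644


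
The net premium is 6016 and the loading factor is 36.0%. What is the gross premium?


Gross = net * (1 + loading)
= 6016 * (1 + 0.36)
= 6016 * 1.36
= 8181.76


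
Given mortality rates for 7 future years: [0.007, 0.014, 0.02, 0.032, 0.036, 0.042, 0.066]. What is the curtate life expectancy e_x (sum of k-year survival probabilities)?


e_x = sum_{k=1}^{n} k_p_x
k_p_x values:
  1_p_x = 0.993
  2_p_x = 0.979098
  3_p_x = 0.959516
  4_p_x = 0.928812
  5_p_x = 0.895374
  6_p_x = 0.857769
  7_p_x = 0.801156
e_x = 6.4147


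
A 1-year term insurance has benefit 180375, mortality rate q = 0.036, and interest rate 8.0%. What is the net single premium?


NSP = benefit * q * v
v = 1/(1+i) = 0.925926
NSP = 180375 * 0.036 * 0.925926
= 6012.5


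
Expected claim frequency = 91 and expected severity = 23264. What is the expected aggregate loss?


E[S] = E[N] * E[X]
= 91 * 23264
= 2.1170e+06


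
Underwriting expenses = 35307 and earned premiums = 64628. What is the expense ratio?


Expense ratio = expenses / premiums
= 35307 / 64628
= 0.5463


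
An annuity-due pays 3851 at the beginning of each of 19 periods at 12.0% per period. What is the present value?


PV_due = PMT * (1-(1+i)^(-n))/i * (1+i)
PV_immediate = 28365.6067
PV_due = 28365.6067 * 1.12
= 31769.4795


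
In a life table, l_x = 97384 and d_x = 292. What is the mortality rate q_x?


q_x = d_x / l_x
= 292 / 97384
= 0.003


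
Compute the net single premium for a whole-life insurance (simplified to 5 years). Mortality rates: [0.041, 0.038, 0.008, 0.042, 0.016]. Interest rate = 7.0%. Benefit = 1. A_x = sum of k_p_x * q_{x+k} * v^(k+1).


v = 0.934579
Year 0: k_p_x=1.0, q=0.041, term=0.038318
Year 1: k_p_x=0.959, q=0.038, term=0.03183
Year 2: k_p_x=0.922558, q=0.008, term=0.006025
Year 3: k_p_x=0.915178, q=0.042, term=0.029324
Year 4: k_p_x=0.87674, q=0.016, term=0.010002
A_x = 0.1155


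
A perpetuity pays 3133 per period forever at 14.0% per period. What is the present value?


PV = PMT / i
= 3133 / 0.14
= 22378.5714


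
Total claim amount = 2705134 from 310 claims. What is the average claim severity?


severity = total / number
= 2705134 / 310
= 8726.2387


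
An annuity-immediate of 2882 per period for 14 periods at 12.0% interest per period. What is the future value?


FV = PMT * ((1+i)^n - 1) / i
= 2882 * ((1.12)^14 - 1) / 0.12
= 2882 * (4.887112 - 1) / 0.12
= 93355.48


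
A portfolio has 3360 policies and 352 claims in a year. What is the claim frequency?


frequency = claims / policies
= 352 / 3360
= 0.1048


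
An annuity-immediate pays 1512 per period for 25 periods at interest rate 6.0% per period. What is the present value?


PV = PMT * (1 - (1+i)^(-n)) / i
= 1512 * (1 - (1+0.06)^(-25)) / 0.06
= 1512 * (1 - 0.232999) / 0.06
= 1512 * 12.783356
= 19328.4345


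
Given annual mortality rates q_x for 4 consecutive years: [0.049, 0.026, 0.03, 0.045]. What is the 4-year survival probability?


p_k = 1 - q_k for each year
Survival = product of (1 - q_k)
= 0.951 * 0.974 * 0.97 * 0.955
= 0.8581


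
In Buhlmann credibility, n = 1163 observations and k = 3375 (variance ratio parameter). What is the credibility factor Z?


Z = n / (n + k)
= 1163 / (1163 + 3375)
= 1163 / 4538
= 0.2563


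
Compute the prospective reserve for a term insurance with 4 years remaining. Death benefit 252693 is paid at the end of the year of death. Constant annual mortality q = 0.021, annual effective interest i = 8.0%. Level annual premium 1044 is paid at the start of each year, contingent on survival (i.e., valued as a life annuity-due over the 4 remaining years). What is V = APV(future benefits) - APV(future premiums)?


v = 1/(1+i) = 0.925926
APV(future benefits) per unit = sum_{k=0}^{3} k_p_x * q * v^(k+1) = 0.067532
APV(future benefits) = 252693 * 0.067532 = 17064.7633
Life annuity-due factor ä_{x:4} = sum_{k=0}^{3} k_p_x * v^k = 3.473054
APV(future premiums) = 1044 * 3.473054 = 3625.8682
V = 17064.7633 - 3625.8682
= 13438.8951
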